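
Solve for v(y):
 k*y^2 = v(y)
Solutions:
 v(y) = k*y^2


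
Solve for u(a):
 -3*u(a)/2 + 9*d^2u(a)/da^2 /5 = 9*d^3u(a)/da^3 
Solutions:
 u(a) = C1*exp(a*(2*2^(2/3)/(15*sqrt(5585) + 1121)^(1/3) + 4 + 2^(1/3)*(15*sqrt(5585) + 1121)^(1/3))/60)*sin(2^(1/3)*sqrt(3)*a*(-(15*sqrt(5585) + 1121)^(1/3) + 2*2^(1/3)/(15*sqrt(5585) + 1121)^(1/3))/60) + C2*exp(a*(2*2^(2/3)/(15*sqrt(5585) + 1121)^(1/3) + 4 + 2^(1/3)*(15*sqrt(5585) + 1121)^(1/3))/60)*cos(2^(1/3)*sqrt(3)*a*(-(15*sqrt(5585) + 1121)^(1/3) + 2*2^(1/3)/(15*sqrt(5585) + 1121)^(1/3))/60) + C3*exp(a*(-2^(1/3)*(15*sqrt(5585) + 1121)^(1/3) - 2*2^(2/3)/(15*sqrt(5585) + 1121)^(1/3) + 2)/30)


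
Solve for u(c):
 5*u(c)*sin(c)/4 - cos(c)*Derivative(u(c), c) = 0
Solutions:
 u(c) = C1/cos(c)^(5/4)


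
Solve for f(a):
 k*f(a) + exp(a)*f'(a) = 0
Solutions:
 f(a) = C1*exp(k*exp(-a))


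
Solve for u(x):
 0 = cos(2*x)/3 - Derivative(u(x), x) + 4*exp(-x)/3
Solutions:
 u(x) = C1 + sin(2*x)/6 - 4*exp(-x)/3


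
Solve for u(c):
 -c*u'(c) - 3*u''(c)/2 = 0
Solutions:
 u(c) = C1 + C2*erf(sqrt(3)*c/3)


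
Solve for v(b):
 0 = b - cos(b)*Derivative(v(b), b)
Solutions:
 v(b) = C1 + Integral(b/cos(b), b)


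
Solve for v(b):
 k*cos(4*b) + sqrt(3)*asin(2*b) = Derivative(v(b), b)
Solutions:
 v(b) = C1 + k*sin(4*b)/4 + sqrt(3)*(b*asin(2*b) + sqrt(1 - 4*b^2)/2)


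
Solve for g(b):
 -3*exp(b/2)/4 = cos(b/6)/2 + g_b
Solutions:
 g(b) = C1 - 3*exp(b/2)/2 - 3*sin(b/6)


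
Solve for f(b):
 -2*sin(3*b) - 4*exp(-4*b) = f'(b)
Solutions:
 f(b) = C1 + 2*cos(3*b)/3 + exp(-4*b)


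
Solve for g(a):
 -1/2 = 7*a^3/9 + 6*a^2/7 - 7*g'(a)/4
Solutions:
 g(a) = C1 + a^4/9 + 8*a^3/49 + 2*a/7


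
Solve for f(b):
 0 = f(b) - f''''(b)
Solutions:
 f(b) = C1*exp(-b) + C2*exp(b) + C3*sin(b) + C4*cos(b)


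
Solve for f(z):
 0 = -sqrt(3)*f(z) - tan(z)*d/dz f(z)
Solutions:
 f(z) = C1/sin(z)^(sqrt(3))


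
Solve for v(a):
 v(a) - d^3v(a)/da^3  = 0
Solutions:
 v(a) = C3*exp(a) + (C1*sin(sqrt(3)*a/2) + C2*cos(sqrt(3)*a/2))*exp(-a/2)


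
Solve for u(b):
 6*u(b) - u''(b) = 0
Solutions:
 u(b) = C1*exp(-sqrt(6)*b) + C2*exp(sqrt(6)*b)


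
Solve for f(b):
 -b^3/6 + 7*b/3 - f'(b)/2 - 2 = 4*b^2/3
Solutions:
 f(b) = C1 - b^4/12 - 8*b^3/9 + 7*b^2/3 - 4*b


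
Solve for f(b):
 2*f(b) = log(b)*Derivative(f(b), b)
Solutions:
 f(b) = C1*exp(2*li(b))


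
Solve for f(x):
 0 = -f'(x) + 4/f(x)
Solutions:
 f(x) = -sqrt(C1 + 8*x)
 f(x) = sqrt(C1 + 8*x)


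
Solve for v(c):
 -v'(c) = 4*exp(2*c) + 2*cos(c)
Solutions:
 v(c) = C1 - 2*exp(2*c) - 2*sin(c)


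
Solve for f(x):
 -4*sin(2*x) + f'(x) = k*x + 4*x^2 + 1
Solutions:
 f(x) = C1 + k*x^2/2 + 4*x^3/3 + x - 2*cos(2*x)


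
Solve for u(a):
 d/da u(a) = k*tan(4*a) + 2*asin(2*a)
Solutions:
 u(a) = C1 + 2*a*asin(2*a) - k*log(cos(4*a))/4 + sqrt(1 - 4*a^2)


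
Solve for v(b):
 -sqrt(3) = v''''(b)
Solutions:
 v(b) = C1 + C2*b + C3*b^2 + C4*b^3 - sqrt(3)*b^4/24


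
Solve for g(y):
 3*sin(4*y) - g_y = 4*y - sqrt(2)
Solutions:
 g(y) = C1 - 2*y^2 + sqrt(2)*y - 3*cos(4*y)/4


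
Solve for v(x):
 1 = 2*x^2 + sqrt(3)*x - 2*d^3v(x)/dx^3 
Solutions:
 v(x) = C1 + C2*x + C3*x^2 + x^5/60 + sqrt(3)*x^4/48 - x^3/12


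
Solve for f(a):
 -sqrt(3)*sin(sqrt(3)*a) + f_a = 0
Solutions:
 f(a) = C1 - cos(sqrt(3)*a)


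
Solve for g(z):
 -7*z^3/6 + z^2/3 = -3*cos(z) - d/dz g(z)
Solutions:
 g(z) = C1 + 7*z^4/24 - z^3/9 - 3*sin(z)


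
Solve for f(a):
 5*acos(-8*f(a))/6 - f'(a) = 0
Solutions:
 Integral(1/acos(-8*_y), (_y, f(a))) = C1 + 5*a/6


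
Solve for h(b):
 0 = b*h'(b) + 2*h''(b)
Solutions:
 h(b) = C1 + C2*erf(b/2)


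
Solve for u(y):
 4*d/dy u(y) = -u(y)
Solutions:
 u(y) = C1*exp(-y/4)


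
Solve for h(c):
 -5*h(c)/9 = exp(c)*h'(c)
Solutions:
 h(c) = C1*exp(5*exp(-c)/9)


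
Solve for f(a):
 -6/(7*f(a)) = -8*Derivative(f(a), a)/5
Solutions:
 f(a) = -sqrt(C1 + 210*a)/14
 f(a) = sqrt(C1 + 210*a)/14


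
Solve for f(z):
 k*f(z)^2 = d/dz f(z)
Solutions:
 f(z) = -1/(C1 + k*z)


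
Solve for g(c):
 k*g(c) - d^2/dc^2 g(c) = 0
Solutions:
 g(c) = C1*exp(-c*sqrt(k)) + C2*exp(c*sqrt(k))


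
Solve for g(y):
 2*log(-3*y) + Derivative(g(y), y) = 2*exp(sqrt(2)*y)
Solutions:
 g(y) = C1 - 2*y*log(-y) + 2*y*(1 - log(3)) + sqrt(2)*exp(sqrt(2)*y)


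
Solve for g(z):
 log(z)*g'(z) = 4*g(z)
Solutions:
 g(z) = C1*exp(4*li(z))


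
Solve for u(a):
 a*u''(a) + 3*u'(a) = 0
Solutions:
 u(a) = C1 + C2/a^2


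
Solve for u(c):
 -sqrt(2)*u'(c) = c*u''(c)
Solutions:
 u(c) = C1 + C2*c^(1 - sqrt(2))


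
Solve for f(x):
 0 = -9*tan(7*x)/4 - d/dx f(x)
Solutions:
 f(x) = C1 + 9*log(cos(7*x))/28


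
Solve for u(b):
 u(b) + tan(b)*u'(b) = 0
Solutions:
 u(b) = C1/sin(b)


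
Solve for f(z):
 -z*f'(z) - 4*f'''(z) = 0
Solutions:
 f(z) = C1 + Integral(C2*airyai(-2^(1/3)*z/2) + C3*airybi(-2^(1/3)*z/2), z)


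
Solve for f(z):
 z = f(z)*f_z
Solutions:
 f(z) = -sqrt(C1 + z^2)
 f(z) = sqrt(C1 + z^2)


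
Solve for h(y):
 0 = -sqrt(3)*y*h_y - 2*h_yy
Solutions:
 h(y) = C1 + C2*erf(3^(1/4)*y/2)


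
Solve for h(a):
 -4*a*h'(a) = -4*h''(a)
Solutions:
 h(a) = C1 + C2*erfi(sqrt(2)*a/2)


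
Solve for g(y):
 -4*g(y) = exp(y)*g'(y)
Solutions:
 g(y) = C1*exp(4*exp(-y))


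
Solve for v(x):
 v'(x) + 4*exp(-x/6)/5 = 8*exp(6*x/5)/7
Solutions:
 v(x) = C1 + 20*exp(6*x/5)/21 + 24*exp(-x/6)/5


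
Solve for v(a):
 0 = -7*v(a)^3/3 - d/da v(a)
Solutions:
 v(a) = -sqrt(6)*sqrt(-1/(C1 - 7*a))/2
 v(a) = sqrt(6)*sqrt(-1/(C1 - 7*a))/2


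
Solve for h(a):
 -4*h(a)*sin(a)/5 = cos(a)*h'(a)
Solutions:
 h(a) = C1*cos(a)^(4/5)


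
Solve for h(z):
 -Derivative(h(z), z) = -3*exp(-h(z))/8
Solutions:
 h(z) = log(C1 + 3*z/8)


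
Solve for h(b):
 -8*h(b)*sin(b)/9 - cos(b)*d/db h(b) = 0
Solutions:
 h(b) = C1*cos(b)^(8/9)


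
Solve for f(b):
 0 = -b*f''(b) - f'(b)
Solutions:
 f(b) = C1 + C2*log(b)


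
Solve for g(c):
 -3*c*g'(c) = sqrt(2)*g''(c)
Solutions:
 g(c) = C1 + C2*erf(2^(1/4)*sqrt(3)*c/2)


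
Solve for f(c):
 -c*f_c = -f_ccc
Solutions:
 f(c) = C1 + Integral(C2*airyai(c) + C3*airybi(c), c)


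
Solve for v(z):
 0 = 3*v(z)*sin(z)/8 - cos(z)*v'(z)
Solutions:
 v(z) = C1/cos(z)^(3/8)


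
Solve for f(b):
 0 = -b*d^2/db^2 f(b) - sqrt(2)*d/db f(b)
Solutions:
 f(b) = C1 + C2*b^(1 - sqrt(2))


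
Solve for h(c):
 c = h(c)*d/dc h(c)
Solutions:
 h(c) = -sqrt(C1 + c^2)
 h(c) = sqrt(C1 + c^2)


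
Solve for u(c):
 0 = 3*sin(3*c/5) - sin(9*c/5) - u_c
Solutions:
 u(c) = C1 - 5*cos(3*c/5) + 5*cos(9*c/5)/9


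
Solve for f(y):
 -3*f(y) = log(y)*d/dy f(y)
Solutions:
 f(y) = C1*exp(-3*li(y))


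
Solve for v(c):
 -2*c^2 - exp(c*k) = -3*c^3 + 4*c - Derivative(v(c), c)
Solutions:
 v(c) = C1 - 3*c^4/4 + 2*c^3/3 + 2*c^2 + exp(c*k)/k


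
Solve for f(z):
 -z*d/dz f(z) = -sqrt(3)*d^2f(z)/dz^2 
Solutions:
 f(z) = C1 + C2*erfi(sqrt(2)*3^(3/4)*z/6)


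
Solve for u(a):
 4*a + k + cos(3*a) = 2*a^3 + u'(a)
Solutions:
 u(a) = C1 - a^4/2 + 2*a^2 + a*k + sin(3*a)/3


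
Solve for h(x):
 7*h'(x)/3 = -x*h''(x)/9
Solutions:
 h(x) = C1 + C2/x^20


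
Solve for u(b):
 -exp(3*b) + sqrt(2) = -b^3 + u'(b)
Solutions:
 u(b) = C1 + b^4/4 + sqrt(2)*b - exp(3*b)/3


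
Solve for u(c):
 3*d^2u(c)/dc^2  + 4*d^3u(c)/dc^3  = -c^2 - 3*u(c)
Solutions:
 u(c) = C1*exp(c*(-2 + (4*sqrt(39) + 25)^(-1/3) + (4*sqrt(39) + 25)^(1/3))/8)*sin(sqrt(3)*c*(-(4*sqrt(39) + 25)^(1/3) + (4*sqrt(39) + 25)^(-1/3))/8) + C2*exp(c*(-2 + (4*sqrt(39) + 25)^(-1/3) + (4*sqrt(39) + 25)^(1/3))/8)*cos(sqrt(3)*c*(-(4*sqrt(39) + 25)^(1/3) + (4*sqrt(39) + 25)^(-1/3))/8) + C3*exp(-c*((4*sqrt(39) + 25)^(-1/3) + 1 + (4*sqrt(39) + 25)^(1/3))/4) - c^2/3 + 2/3


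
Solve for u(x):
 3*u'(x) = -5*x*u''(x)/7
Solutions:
 u(x) = C1 + C2/x^(16/5)


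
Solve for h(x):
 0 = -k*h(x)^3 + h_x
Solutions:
 h(x) = -sqrt(2)*sqrt(-1/(C1 + k*x))/2
 h(x) = sqrt(2)*sqrt(-1/(C1 + k*x))/2


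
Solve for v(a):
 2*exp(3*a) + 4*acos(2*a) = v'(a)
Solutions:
 v(a) = C1 + 4*a*acos(2*a) - 2*sqrt(1 - 4*a^2) + 2*exp(3*a)/3


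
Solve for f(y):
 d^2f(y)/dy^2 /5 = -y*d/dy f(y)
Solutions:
 f(y) = C1 + C2*erf(sqrt(10)*y/2)


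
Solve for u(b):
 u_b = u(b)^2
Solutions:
 u(b) = -1/(C1 + b)


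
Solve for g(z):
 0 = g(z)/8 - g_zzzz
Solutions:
 g(z) = C1*exp(-2^(1/4)*z/2) + C2*exp(2^(1/4)*z/2) + C3*sin(2^(1/4)*z/2) + C4*cos(2^(1/4)*z/2)


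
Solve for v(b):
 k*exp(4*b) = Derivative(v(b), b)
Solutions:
 v(b) = C1 + k*exp(4*b)/4


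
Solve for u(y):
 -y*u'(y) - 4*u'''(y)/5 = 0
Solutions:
 u(y) = C1 + Integral(C2*airyai(-10^(1/3)*y/2) + C3*airybi(-10^(1/3)*y/2), y)


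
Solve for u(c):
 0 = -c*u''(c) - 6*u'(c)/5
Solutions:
 u(c) = C1 + C2/c^(1/5)


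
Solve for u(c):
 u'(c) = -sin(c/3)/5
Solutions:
 u(c) = C1 + 3*cos(c/3)/5


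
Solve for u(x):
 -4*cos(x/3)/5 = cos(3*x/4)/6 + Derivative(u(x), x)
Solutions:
 u(x) = C1 - 12*sin(x/3)/5 - 2*sin(3*x/4)/9


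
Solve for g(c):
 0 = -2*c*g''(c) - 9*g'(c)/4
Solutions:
 g(c) = C1 + C2/c^(1/8)


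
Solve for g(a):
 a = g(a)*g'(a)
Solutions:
 g(a) = -sqrt(C1 + a^2)
 g(a) = sqrt(C1 + a^2)


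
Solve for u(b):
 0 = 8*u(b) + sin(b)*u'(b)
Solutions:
 u(b) = C1*(cos(b)^4 + 4*cos(b)^3 + 6*cos(b)^2 + 4*cos(b) + 1)/(cos(b)^4 - 4*cos(b)^3 + 6*cos(b)^2 - 4*cos(b) + 1)


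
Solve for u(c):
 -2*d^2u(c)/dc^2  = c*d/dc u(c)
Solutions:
 u(c) = C1 + C2*erf(c/2)


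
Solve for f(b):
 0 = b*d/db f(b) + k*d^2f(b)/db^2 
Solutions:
 f(b) = C1 + C2*sqrt(k)*erf(sqrt(2)*b*sqrt(1/k)/2)


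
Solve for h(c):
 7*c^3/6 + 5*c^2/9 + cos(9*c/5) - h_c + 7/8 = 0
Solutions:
 h(c) = C1 + 7*c^4/24 + 5*c^3/27 + 7*c/8 + 5*sin(9*c/5)/9


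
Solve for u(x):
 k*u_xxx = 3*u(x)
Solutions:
 u(x) = C1*exp(3^(1/3)*x*(1/k)^(1/3)) + C2*exp(x*(-3^(1/3) + 3^(5/6)*I)*(1/k)^(1/3)/2) + C3*exp(-x*(3^(1/3) + 3^(5/6)*I)*(1/k)^(1/3)/2)


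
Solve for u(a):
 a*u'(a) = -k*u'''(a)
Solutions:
 u(a) = C1 + Integral(C2*airyai(a*(-1/k)^(1/3)) + C3*airybi(a*(-1/k)^(1/3)), a)


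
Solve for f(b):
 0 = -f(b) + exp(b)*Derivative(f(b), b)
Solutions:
 f(b) = C1*exp(-exp(-b))


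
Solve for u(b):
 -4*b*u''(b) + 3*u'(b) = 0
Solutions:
 u(b) = C1 + C2*b^(7/4)


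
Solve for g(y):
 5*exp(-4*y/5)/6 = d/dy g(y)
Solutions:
 g(y) = C1 - 25*exp(-4*y/5)/24


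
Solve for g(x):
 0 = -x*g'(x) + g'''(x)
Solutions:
 g(x) = C1 + Integral(C2*airyai(x) + C3*airybi(x), x)


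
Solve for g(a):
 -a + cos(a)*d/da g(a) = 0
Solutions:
 g(a) = C1 + Integral(a/cos(a), a)


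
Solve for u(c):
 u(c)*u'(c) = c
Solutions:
 u(c) = -sqrt(C1 + c^2)
 u(c) = sqrt(C1 + c^2)


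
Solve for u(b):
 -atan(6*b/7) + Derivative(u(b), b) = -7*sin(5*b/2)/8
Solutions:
 u(b) = C1 + b*atan(6*b/7) - 7*log(36*b^2 + 49)/12 + 7*cos(5*b/2)/20


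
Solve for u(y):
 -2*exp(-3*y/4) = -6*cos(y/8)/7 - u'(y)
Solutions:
 u(y) = C1 - 48*sin(y/8)/7 - 8*exp(-3*y/4)/3


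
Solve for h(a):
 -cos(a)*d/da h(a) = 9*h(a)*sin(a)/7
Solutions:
 h(a) = C1*cos(a)^(9/7)


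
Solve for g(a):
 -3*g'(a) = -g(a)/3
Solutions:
 g(a) = C1*exp(a/9)


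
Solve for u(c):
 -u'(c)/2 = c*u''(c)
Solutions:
 u(c) = C1 + C2*sqrt(c)


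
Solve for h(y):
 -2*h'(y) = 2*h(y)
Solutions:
 h(y) = C1*exp(-y)


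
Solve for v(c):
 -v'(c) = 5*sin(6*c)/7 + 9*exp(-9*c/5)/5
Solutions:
 v(c) = C1 + 5*cos(6*c)/42 + exp(-9*c/5)


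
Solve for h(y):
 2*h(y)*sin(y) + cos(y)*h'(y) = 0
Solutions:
 h(y) = C1*cos(y)^2


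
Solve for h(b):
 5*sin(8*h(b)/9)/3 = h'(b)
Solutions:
 -5*b/3 + 9*log(cos(8*h(b)/9) - 1)/16 - 9*log(cos(8*h(b)/9) + 1)/16 = C1


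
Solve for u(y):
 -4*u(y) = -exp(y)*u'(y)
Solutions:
 u(y) = C1*exp(-4*exp(-y))


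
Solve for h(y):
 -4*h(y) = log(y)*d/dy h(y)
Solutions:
 h(y) = C1*exp(-4*li(y))


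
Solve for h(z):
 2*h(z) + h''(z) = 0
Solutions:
 h(z) = C1*sin(sqrt(2)*z) + C2*cos(sqrt(2)*z)


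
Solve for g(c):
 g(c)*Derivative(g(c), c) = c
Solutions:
 g(c) = -sqrt(C1 + c^2)
 g(c) = sqrt(C1 + c^2)


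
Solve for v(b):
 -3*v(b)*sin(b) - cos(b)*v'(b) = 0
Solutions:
 v(b) = C1*cos(b)^3


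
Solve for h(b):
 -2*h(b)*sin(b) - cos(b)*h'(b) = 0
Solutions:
 h(b) = C1*cos(b)^2


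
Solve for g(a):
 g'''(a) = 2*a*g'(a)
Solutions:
 g(a) = C1 + Integral(C2*airyai(2^(1/3)*a) + C3*airybi(2^(1/3)*a), a)


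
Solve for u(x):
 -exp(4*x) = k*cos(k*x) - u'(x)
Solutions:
 u(x) = C1 + exp(4*x)/4 + sin(k*x)


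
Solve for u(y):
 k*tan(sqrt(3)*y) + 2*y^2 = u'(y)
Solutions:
 u(y) = C1 - sqrt(3)*k*log(cos(sqrt(3)*y))/3 + 2*y^3/3


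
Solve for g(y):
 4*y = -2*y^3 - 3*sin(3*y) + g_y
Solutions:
 g(y) = C1 + y^4/2 + 2*y^2 - cos(3*y)


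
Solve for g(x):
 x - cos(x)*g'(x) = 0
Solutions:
 g(x) = C1 + Integral(x/cos(x), x)


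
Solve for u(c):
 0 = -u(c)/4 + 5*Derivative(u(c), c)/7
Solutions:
 u(c) = C1*exp(7*c/20)


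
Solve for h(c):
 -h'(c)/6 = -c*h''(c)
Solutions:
 h(c) = C1 + C2*c^(7/6)


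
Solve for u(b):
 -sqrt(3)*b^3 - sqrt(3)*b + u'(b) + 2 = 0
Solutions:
 u(b) = C1 + sqrt(3)*b^4/4 + sqrt(3)*b^2/2 - 2*b


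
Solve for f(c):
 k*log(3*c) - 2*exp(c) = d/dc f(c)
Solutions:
 f(c) = C1 + c*k*log(c) + c*k*(-1 + log(3)) - 2*exp(c)


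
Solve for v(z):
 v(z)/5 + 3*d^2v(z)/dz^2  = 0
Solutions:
 v(z) = C1*sin(sqrt(15)*z/15) + C2*cos(sqrt(15)*z/15)


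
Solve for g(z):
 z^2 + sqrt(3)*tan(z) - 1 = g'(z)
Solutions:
 g(z) = C1 + z^3/3 - z - sqrt(3)*log(cos(z))


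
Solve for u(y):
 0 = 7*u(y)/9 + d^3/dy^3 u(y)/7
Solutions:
 u(y) = C3*exp(-3^(1/3)*7^(2/3)*y/3) + (C1*sin(3^(5/6)*7^(2/3)*y/6) + C2*cos(3^(5/6)*7^(2/3)*y/6))*exp(3^(1/3)*7^(2/3)*y/6)


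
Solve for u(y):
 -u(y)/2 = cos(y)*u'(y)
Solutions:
 u(y) = C1*(sin(y) - 1)^(1/4)/(sin(y) + 1)^(1/4)


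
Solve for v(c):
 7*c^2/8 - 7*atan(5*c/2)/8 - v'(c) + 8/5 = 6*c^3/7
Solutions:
 v(c) = C1 - 3*c^4/14 + 7*c^3/24 - 7*c*atan(5*c/2)/8 + 8*c/5 + 7*log(25*c^2 + 4)/40


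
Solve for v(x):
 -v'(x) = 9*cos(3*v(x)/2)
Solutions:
 v(x) = -2*asin((C1 + exp(27*x))/(C1 - exp(27*x)))/3 + 2*pi/3
 v(x) = 2*asin((C1 + exp(27*x))/(C1 - exp(27*x)))/3


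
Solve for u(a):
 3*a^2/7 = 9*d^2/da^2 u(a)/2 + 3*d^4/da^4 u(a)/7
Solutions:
 u(a) = C1 + C2*a + C3*sin(sqrt(42)*a/2) + C4*cos(sqrt(42)*a/2) + a^4/126 - 4*a^2/441


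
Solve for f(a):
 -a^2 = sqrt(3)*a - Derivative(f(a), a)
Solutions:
 f(a) = C1 + a^3/3 + sqrt(3)*a^2/2


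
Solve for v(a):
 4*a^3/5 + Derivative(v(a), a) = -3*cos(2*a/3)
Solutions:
 v(a) = C1 - a^4/5 - 9*sin(2*a/3)/2


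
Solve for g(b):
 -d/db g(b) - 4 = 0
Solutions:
 g(b) = C1 - 4*b


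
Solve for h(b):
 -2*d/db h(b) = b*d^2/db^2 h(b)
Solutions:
 h(b) = C1 + C2/b


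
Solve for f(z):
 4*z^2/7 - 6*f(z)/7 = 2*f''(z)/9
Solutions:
 f(z) = C1*sin(3*sqrt(21)*z/7) + C2*cos(3*sqrt(21)*z/7) + 2*z^2/3 - 28/81


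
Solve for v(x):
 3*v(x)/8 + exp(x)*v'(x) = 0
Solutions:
 v(x) = C1*exp(3*exp(-x)/8)


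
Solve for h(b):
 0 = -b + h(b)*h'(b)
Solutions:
 h(b) = -sqrt(C1 + b^2)
 h(b) = sqrt(C1 + b^2)


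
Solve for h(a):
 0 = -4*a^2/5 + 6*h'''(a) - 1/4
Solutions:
 h(a) = C1 + C2*a + C3*a^2 + a^5/450 + a^3/144


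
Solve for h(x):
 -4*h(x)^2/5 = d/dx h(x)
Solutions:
 h(x) = 5/(C1 + 4*x)


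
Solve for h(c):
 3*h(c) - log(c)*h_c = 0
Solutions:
 h(c) = C1*exp(3*li(c))


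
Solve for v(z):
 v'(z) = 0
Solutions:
 v(z) = C1


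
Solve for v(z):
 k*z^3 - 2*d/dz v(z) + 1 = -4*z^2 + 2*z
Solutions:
 v(z) = C1 + k*z^4/8 + 2*z^3/3 - z^2/2 + z/2


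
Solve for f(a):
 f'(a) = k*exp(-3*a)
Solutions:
 f(a) = C1 - k*exp(-3*a)/3


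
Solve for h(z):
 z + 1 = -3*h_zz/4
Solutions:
 h(z) = C1 + C2*z - 2*z^3/9 - 2*z^2/3


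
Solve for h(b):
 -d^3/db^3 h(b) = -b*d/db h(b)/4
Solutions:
 h(b) = C1 + Integral(C2*airyai(2^(1/3)*b/2) + C3*airybi(2^(1/3)*b/2), b)


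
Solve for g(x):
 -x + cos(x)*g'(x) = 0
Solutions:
 g(x) = C1 + Integral(x/cos(x), x)


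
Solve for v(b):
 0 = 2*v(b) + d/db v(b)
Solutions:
 v(b) = C1*exp(-2*b)


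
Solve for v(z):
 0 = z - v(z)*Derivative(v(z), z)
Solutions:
 v(z) = -sqrt(C1 + z^2)
 v(z) = sqrt(C1 + z^2)


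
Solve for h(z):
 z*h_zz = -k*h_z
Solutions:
 h(z) = C1 + z^(1 - re(k))*(C2*sin(log(z)*Abs(im(k))) + C3*cos(log(z)*im(k)))


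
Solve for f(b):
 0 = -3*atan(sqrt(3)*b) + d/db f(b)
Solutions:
 f(b) = C1 + 3*b*atan(sqrt(3)*b) - sqrt(3)*log(3*b^2 + 1)/2


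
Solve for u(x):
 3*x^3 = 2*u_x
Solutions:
 u(x) = C1 + 3*x^4/8


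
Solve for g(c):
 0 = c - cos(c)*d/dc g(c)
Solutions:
 g(c) = C1 + Integral(c/cos(c), c)


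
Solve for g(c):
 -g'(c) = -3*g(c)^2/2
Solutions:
 g(c) = -2/(C1 + 3*c)


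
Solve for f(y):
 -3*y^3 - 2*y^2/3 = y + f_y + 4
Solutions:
 f(y) = C1 - 3*y^4/4 - 2*y^3/9 - y^2/2 - 4*y


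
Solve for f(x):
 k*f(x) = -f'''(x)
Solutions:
 f(x) = C1*exp(x*(-k)^(1/3)) + C2*exp(x*(-k)^(1/3)*(-1 + sqrt(3)*I)/2) + C3*exp(-x*(-k)^(1/3)*(1 + sqrt(3)*I)/2)


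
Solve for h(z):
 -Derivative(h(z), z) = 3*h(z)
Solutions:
 h(z) = C1*exp(-3*z)


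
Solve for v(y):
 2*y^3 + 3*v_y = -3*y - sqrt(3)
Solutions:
 v(y) = C1 - y^4/6 - y^2/2 - sqrt(3)*y/3


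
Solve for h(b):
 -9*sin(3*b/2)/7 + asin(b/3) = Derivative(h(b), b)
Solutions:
 h(b) = C1 + b*asin(b/3) + sqrt(9 - b^2) + 6*cos(3*b/2)/7


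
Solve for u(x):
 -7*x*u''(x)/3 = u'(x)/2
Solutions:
 u(x) = C1 + C2*x^(11/14)


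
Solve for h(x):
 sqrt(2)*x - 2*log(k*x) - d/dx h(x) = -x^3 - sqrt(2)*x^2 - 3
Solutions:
 h(x) = C1 + x^4/4 + sqrt(2)*x^3/3 + sqrt(2)*x^2/2 - 2*x*log(k*x) + 5*x


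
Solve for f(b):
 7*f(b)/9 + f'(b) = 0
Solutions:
 f(b) = C1*exp(-7*b/9)


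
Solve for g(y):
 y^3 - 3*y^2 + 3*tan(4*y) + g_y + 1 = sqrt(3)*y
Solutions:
 g(y) = C1 - y^4/4 + y^3 + sqrt(3)*y^2/2 - y + 3*log(cos(4*y))/4


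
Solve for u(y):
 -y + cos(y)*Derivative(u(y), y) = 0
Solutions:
 u(y) = C1 + Integral(y/cos(y), y)


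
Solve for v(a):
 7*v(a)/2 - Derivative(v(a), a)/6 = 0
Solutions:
 v(a) = C1*exp(21*a)


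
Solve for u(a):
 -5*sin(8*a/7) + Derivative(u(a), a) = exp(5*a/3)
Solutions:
 u(a) = C1 + 3*exp(5*a/3)/5 - 35*cos(8*a/7)/8


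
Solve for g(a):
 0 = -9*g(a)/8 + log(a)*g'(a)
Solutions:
 g(a) = C1*exp(9*li(a)/8)


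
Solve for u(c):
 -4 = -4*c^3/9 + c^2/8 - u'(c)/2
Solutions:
 u(c) = C1 - 2*c^4/9 + c^3/12 + 8*c


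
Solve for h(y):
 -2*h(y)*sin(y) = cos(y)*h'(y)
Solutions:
 h(y) = C1*cos(y)^2


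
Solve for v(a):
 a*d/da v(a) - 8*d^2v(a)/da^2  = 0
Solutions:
 v(a) = C1 + C2*erfi(a/4)


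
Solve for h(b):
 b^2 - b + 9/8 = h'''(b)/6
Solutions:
 h(b) = C1 + C2*b + C3*b^2 + b^5/10 - b^4/4 + 9*b^3/8


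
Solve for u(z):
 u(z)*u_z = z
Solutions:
 u(z) = -sqrt(C1 + z^2)
 u(z) = sqrt(C1 + z^2)


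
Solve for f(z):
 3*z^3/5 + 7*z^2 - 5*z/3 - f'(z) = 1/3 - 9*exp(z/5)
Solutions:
 f(z) = C1 + 3*z^4/20 + 7*z^3/3 - 5*z^2/6 - z/3 + 45*exp(z/5)


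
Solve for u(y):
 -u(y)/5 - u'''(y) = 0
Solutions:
 u(y) = C3*exp(-5^(2/3)*y/5) + (C1*sin(sqrt(3)*5^(2/3)*y/10) + C2*cos(sqrt(3)*5^(2/3)*y/10))*exp(5^(2/3)*y/10)


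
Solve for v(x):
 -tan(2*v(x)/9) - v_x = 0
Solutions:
 v(x) = -9*asin(C1*exp(-2*x/9))/2 + 9*pi/2
 v(x) = 9*asin(C1*exp(-2*x/9))/2


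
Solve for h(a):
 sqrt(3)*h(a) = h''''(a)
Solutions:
 h(a) = C1*exp(-3^(1/8)*a) + C2*exp(3^(1/8)*a) + C3*sin(3^(1/8)*a) + C4*cos(3^(1/8)*a)


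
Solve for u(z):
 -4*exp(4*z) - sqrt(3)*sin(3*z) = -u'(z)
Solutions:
 u(z) = C1 + exp(4*z) - sqrt(3)*cos(3*z)/3


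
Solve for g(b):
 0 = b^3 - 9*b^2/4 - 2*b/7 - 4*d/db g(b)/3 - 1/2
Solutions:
 g(b) = C1 + 3*b^4/16 - 9*b^3/16 - 3*b^2/28 - 3*b/8


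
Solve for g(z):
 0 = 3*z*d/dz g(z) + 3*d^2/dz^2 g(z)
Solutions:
 g(z) = C1 + C2*erf(sqrt(2)*z/2)


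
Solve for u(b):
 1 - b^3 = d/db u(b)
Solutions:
 u(b) = C1 - b^4/4 + b


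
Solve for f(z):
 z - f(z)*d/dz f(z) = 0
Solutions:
 f(z) = -sqrt(C1 + z^2)
 f(z) = sqrt(C1 + z^2)


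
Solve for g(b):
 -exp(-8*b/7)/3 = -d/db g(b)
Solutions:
 g(b) = C1 - 7*exp(-8*b/7)/24


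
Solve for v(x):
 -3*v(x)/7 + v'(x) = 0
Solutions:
 v(x) = C1*exp(3*x/7)


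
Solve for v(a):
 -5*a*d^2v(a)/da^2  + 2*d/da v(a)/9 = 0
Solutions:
 v(a) = C1 + C2*a^(47/45)


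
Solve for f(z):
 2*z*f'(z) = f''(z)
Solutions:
 f(z) = C1 + C2*erfi(z)


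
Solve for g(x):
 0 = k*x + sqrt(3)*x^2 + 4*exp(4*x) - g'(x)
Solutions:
 g(x) = C1 + k*x^2/2 + sqrt(3)*x^3/3 + exp(4*x)


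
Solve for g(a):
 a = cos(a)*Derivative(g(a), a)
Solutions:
 g(a) = C1 + Integral(a/cos(a), a)


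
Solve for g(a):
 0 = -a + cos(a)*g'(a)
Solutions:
 g(a) = C1 + Integral(a/cos(a), a)


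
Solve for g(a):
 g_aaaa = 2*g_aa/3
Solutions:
 g(a) = C1 + C2*a + C3*exp(-sqrt(6)*a/3) + C4*exp(sqrt(6)*a/3)


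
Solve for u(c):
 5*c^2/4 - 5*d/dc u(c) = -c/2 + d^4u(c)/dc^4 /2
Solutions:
 u(c) = C1 + C4*exp(-10^(1/3)*c) + c^3/12 + c^2/20 + (C2*sin(10^(1/3)*sqrt(3)*c/2) + C3*cos(10^(1/3)*sqrt(3)*c/2))*exp(10^(1/3)*c/2)


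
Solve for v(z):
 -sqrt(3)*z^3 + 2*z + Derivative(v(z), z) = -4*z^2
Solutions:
 v(z) = C1 + sqrt(3)*z^4/4 - 4*z^3/3 - z^2


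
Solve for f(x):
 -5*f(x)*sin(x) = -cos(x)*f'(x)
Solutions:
 f(x) = C1/cos(x)^5


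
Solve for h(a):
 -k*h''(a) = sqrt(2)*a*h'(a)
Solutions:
 h(a) = C1 + C2*sqrt(k)*erf(2^(3/4)*a*sqrt(1/k)/2)


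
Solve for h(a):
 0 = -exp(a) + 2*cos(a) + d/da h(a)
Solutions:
 h(a) = C1 + exp(a) - 2*sin(a)


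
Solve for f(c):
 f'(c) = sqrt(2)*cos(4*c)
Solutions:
 f(c) = C1 + sqrt(2)*sin(4*c)/4


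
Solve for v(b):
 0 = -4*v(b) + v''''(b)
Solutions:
 v(b) = C1*exp(-sqrt(2)*b) + C2*exp(sqrt(2)*b) + C3*sin(sqrt(2)*b) + C4*cos(sqrt(2)*b)


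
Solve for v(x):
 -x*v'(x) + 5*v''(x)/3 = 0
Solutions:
 v(x) = C1 + C2*erfi(sqrt(30)*x/10)


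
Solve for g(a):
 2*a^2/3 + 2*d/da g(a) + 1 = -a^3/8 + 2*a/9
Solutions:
 g(a) = C1 - a^4/64 - a^3/9 + a^2/18 - a/2


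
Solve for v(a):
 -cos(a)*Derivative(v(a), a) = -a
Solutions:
 v(a) = C1 + Integral(a/cos(a), a)


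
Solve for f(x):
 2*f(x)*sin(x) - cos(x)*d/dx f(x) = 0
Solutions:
 f(x) = C1/cos(x)^2


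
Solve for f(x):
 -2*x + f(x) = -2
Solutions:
 f(x) = 2*x - 2


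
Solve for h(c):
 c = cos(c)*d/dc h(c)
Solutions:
 h(c) = C1 + Integral(c/cos(c), c)


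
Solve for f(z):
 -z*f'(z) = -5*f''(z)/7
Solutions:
 f(z) = C1 + C2*erfi(sqrt(70)*z/10)


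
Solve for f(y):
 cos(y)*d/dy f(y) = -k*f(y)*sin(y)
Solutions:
 f(y) = C1*exp(k*log(cos(y)))


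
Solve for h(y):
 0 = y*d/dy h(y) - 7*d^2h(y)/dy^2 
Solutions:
 h(y) = C1 + C2*erfi(sqrt(14)*y/14)


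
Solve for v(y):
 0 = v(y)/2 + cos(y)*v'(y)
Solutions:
 v(y) = C1*(sin(y) - 1)^(1/4)/(sin(y) + 1)^(1/4)


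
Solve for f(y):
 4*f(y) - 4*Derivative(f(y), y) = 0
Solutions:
 f(y) = C1*exp(y)


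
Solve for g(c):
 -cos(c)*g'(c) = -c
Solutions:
 g(c) = C1 + Integral(c/cos(c), c)


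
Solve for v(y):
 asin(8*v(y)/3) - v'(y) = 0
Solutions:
 Integral(1/asin(8*_y/3), (_y, v(y))) = C1 + y


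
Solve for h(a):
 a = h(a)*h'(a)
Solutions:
 h(a) = -sqrt(C1 + a^2)
 h(a) = sqrt(C1 + a^2)


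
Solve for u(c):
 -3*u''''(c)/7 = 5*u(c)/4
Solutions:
 u(c) = (C1*sin(3^(3/4)*35^(1/4)*c/6) + C2*cos(3^(3/4)*35^(1/4)*c/6))*exp(-3^(3/4)*35^(1/4)*c/6) + (C3*sin(3^(3/4)*35^(1/4)*c/6) + C4*cos(3^(3/4)*35^(1/4)*c/6))*exp(3^(3/4)*35^(1/4)*c/6)


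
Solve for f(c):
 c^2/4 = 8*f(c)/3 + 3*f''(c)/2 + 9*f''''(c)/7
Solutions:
 f(c) = 3*c^2/32 + (C1*sin(2^(3/4)*21^(1/4)*c*cos(atan(sqrt(2247)/21)/2)/3) + C2*cos(2^(3/4)*21^(1/4)*c*cos(atan(sqrt(2247)/21)/2)/3))*exp(-2^(3/4)*21^(1/4)*c*sin(atan(sqrt(2247)/21)/2)/3) + (C3*sin(2^(3/4)*21^(1/4)*c*cos(atan(sqrt(2247)/21)/2)/3) + C4*cos(2^(3/4)*21^(1/4)*c*cos(atan(sqrt(2247)/21)/2)/3))*exp(2^(3/4)*21^(1/4)*c*sin(atan(sqrt(2247)/21)/2)/3) - 27/256


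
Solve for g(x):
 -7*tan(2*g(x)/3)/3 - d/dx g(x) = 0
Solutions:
 g(x) = -3*asin(C1*exp(-14*x/9))/2 + 3*pi/2
 g(x) = 3*asin(C1*exp(-14*x/9))/2


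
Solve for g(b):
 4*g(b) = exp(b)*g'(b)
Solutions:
 g(b) = C1*exp(-4*exp(-b))


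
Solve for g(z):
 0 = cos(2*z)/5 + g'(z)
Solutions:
 g(z) = C1 - sin(2*z)/10


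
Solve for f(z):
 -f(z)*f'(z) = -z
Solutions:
 f(z) = -sqrt(C1 + z^2)
 f(z) = sqrt(C1 + z^2)


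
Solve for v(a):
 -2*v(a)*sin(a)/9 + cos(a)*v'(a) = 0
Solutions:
 v(a) = C1/cos(a)^(2/9)


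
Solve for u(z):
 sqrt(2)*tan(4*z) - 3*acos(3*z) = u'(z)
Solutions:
 u(z) = C1 - 3*z*acos(3*z) + sqrt(1 - 9*z^2) - sqrt(2)*log(cos(4*z))/4


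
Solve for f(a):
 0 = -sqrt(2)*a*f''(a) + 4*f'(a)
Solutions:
 f(a) = C1 + C2*a^(1 + 2*sqrt(2))


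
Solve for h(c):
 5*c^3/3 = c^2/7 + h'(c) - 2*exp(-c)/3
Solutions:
 h(c) = C1 + 5*c^4/12 - c^3/21 - 2*exp(-c)/3


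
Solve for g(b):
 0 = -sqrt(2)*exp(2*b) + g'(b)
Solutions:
 g(b) = C1 + sqrt(2)*exp(2*b)/2


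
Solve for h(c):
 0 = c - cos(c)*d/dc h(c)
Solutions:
 h(c) = C1 + Integral(c/cos(c), c)


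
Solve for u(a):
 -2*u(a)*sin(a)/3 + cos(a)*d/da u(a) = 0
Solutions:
 u(a) = C1/cos(a)^(2/3)


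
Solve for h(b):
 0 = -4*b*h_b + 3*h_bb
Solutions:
 h(b) = C1 + C2*erfi(sqrt(6)*b/3)


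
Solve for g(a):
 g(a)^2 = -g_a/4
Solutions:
 g(a) = 1/(C1 + 4*a)


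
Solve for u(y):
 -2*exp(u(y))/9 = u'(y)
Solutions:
 u(y) = log(1/(C1 + 2*y)) + 2*log(3)


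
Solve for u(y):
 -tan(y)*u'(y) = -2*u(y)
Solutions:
 u(y) = C1*sin(y)^2


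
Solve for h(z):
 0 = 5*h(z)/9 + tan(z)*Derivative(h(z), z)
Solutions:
 h(z) = C1/sin(z)^(5/9)


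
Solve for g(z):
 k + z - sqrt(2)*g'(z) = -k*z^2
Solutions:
 g(z) = C1 + sqrt(2)*k*z^3/6 + sqrt(2)*k*z/2 + sqrt(2)*z^2/4


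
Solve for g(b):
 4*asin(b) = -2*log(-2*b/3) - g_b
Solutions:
 g(b) = C1 - 2*b*log(-b) - 4*b*asin(b) - 2*b*log(2) + 2*b + 2*b*log(3) - 4*sqrt(1 - b^2)


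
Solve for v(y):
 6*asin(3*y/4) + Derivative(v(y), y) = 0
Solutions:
 v(y) = C1 - 6*y*asin(3*y/4) - 2*sqrt(16 - 9*y^2)


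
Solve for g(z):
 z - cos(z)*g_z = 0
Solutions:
 g(z) = C1 + Integral(z/cos(z), z)


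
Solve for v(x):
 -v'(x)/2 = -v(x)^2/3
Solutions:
 v(x) = -3/(C1 + 2*x)


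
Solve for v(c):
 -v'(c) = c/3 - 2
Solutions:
 v(c) = C1 - c^2/6 + 2*c


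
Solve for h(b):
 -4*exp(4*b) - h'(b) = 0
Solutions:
 h(b) = C1 - exp(4*b)


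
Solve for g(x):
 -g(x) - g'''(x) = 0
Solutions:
 g(x) = C3*exp(-x) + (C1*sin(sqrt(3)*x/2) + C2*cos(sqrt(3)*x/2))*exp(x/2)


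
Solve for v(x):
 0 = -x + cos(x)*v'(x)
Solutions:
 v(x) = C1 + Integral(x/cos(x), x)


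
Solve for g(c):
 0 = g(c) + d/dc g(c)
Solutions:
 g(c) = C1*exp(-c)


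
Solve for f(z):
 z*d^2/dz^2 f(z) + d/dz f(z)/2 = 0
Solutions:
 f(z) = C1 + C2*sqrt(z)


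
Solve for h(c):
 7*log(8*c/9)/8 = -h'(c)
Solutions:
 h(c) = C1 - 7*c*log(c)/8 - 21*c*log(2)/8 + 7*c/8 + 7*c*log(3)/4


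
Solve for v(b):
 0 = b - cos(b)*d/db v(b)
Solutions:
 v(b) = C1 + Integral(b/cos(b), b)


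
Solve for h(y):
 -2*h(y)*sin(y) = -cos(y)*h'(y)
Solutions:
 h(y) = C1/cos(y)^2


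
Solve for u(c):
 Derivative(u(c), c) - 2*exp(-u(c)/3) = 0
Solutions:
 u(c) = 3*log(C1 + 2*c/3)


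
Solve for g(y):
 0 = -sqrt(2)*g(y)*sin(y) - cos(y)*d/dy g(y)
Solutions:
 g(y) = C1*cos(y)^(sqrt(2))


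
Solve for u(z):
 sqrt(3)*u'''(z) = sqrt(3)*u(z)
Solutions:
 u(z) = C3*exp(z) + (C1*sin(sqrt(3)*z/2) + C2*cos(sqrt(3)*z/2))*exp(-z/2)


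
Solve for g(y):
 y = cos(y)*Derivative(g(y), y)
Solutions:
 g(y) = C1 + Integral(y/cos(y), y)


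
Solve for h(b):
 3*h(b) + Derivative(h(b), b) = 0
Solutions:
 h(b) = C1*exp(-3*b)


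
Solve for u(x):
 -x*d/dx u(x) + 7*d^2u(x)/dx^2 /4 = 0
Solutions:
 u(x) = C1 + C2*erfi(sqrt(14)*x/7)


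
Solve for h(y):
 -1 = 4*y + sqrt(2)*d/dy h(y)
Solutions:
 h(y) = C1 - sqrt(2)*y^2 - sqrt(2)*y/2


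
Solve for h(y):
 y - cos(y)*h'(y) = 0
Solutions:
 h(y) = C1 + Integral(y/cos(y), y)


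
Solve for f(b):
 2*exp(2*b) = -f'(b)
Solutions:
 f(b) = C1 - exp(2*b)


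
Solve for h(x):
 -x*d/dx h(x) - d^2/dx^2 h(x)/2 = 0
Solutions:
 h(x) = C1 + C2*erf(x)


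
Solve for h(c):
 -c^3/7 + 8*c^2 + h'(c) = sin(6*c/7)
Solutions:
 h(c) = C1 + c^4/28 - 8*c^3/3 - 7*cos(6*c/7)/6


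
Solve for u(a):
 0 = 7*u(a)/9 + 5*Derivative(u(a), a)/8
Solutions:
 u(a) = C1*exp(-56*a/45)


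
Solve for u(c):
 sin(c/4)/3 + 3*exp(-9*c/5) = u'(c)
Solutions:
 u(c) = C1 - 4*cos(c/4)/3 - 5*exp(-9*c/5)/3


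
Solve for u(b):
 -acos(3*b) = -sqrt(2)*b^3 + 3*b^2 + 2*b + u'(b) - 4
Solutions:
 u(b) = C1 + sqrt(2)*b^4/4 - b^3 - b^2 - b*acos(3*b) + 4*b + sqrt(1 - 9*b^2)/3


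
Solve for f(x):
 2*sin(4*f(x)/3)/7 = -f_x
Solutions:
 2*x/7 + 3*log(cos(4*f(x)/3) - 1)/8 - 3*log(cos(4*f(x)/3) + 1)/8 = C1


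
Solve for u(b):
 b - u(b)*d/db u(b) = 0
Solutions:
 u(b) = -sqrt(C1 + b^2)
 u(b) = sqrt(C1 + b^2)


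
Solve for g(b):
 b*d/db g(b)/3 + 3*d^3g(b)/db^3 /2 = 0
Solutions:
 g(b) = C1 + Integral(C2*airyai(-6^(1/3)*b/3) + C3*airybi(-6^(1/3)*b/3), b)


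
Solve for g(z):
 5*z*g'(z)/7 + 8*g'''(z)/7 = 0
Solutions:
 g(z) = C1 + Integral(C2*airyai(-5^(1/3)*z/2) + C3*airybi(-5^(1/3)*z/2), z)


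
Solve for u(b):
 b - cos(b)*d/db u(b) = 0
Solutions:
 u(b) = C1 + Integral(b/cos(b), b)


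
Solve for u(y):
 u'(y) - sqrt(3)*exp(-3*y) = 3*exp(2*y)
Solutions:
 u(y) = C1 + 3*exp(2*y)/2 - sqrt(3)*exp(-3*y)/3


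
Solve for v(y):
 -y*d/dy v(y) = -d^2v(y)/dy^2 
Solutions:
 v(y) = C1 + C2*erfi(sqrt(2)*y/2)


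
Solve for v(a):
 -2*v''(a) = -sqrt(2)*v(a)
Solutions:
 v(a) = C1*exp(-2^(3/4)*a/2) + C2*exp(2^(3/4)*a/2)


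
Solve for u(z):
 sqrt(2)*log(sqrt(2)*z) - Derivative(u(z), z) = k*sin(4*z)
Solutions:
 u(z) = C1 + k*cos(4*z)/4 + sqrt(2)*z*(log(z) - 1) + sqrt(2)*z*log(2)/2


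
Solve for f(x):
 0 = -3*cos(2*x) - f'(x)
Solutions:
 f(x) = C1 - 3*sin(2*x)/2


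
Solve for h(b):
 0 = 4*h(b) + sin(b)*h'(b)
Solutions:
 h(b) = C1*(cos(b)^2 + 2*cos(b) + 1)/(cos(b)^2 - 2*cos(b) + 1)


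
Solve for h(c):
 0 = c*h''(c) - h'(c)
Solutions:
 h(c) = C1 + C2*c^2


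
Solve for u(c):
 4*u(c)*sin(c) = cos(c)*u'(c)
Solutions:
 u(c) = C1/cos(c)^4


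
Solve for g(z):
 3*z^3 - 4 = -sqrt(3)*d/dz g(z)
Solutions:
 g(z) = C1 - sqrt(3)*z^4/4 + 4*sqrt(3)*z/3


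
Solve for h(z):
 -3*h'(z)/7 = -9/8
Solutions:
 h(z) = C1 + 21*z/8


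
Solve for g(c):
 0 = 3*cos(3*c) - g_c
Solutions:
 g(c) = C1 + sin(3*c)


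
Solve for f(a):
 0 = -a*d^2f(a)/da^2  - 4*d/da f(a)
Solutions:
 f(a) = C1 + C2/a^3


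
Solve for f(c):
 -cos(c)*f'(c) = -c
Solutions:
 f(c) = C1 + Integral(c/cos(c), c)


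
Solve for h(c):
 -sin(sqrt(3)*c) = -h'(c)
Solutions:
 h(c) = C1 - sqrt(3)*cos(sqrt(3)*c)/3


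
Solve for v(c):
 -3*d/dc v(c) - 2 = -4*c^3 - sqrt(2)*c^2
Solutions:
 v(c) = C1 + c^4/3 + sqrt(2)*c^3/9 - 2*c/3


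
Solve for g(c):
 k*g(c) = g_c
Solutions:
 g(c) = C1*exp(c*k)


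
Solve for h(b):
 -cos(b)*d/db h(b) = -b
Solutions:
 h(b) = C1 + Integral(b/cos(b), b)


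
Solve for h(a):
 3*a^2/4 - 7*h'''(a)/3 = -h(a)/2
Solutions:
 h(a) = C3*exp(14^(2/3)*3^(1/3)*a/14) - 3*a^2/2 + (C1*sin(14^(2/3)*3^(5/6)*a/28) + C2*cos(14^(2/3)*3^(5/6)*a/28))*exp(-14^(2/3)*3^(1/3)*a/28)


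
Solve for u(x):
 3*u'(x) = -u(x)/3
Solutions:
 u(x) = C1*exp(-x/9)


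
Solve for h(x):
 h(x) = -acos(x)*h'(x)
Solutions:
 h(x) = C1*exp(-Integral(1/acos(x), x))


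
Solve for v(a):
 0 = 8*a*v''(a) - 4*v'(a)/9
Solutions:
 v(a) = C1 + C2*a^(19/18)


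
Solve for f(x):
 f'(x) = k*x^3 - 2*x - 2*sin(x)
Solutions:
 f(x) = C1 + k*x^4/4 - x^2 + 2*cos(x)


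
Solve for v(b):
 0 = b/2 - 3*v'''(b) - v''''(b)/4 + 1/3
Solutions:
 v(b) = C1 + C2*b + C3*b^2 + C4*exp(-12*b) + b^4/144 + 7*b^3/432


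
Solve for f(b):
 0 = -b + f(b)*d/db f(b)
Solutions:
 f(b) = -sqrt(C1 + b^2)
 f(b) = sqrt(C1 + b^2)


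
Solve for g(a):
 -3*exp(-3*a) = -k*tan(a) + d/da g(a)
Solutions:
 g(a) = C1 + k*log(tan(a)^2 + 1)/2 + exp(-3*a)


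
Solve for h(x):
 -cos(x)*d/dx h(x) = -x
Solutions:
 h(x) = C1 + Integral(x/cos(x), x)


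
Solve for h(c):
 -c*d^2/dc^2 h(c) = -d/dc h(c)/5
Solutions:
 h(c) = C1 + C2*c^(6/5)


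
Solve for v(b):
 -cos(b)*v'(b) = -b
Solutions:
 v(b) = C1 + Integral(b/cos(b), b)


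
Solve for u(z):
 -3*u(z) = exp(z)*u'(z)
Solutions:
 u(z) = C1*exp(3*exp(-z))


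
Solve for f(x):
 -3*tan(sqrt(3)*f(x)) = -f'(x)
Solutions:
 f(x) = sqrt(3)*(pi - asin(C1*exp(3*sqrt(3)*x)))/3
 f(x) = sqrt(3)*asin(C1*exp(3*sqrt(3)*x))/3


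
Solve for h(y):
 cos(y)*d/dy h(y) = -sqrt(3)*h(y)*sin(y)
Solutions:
 h(y) = C1*cos(y)^(sqrt(3))


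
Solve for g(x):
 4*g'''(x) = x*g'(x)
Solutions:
 g(x) = C1 + Integral(C2*airyai(2^(1/3)*x/2) + C3*airybi(2^(1/3)*x/2), x)


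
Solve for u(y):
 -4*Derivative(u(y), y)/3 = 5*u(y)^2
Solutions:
 u(y) = 4/(C1 + 15*y)


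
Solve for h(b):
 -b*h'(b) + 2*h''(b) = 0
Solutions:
 h(b) = C1 + C2*erfi(b/2)


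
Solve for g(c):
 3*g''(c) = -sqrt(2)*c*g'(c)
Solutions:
 g(c) = C1 + C2*erf(2^(3/4)*sqrt(3)*c/6)


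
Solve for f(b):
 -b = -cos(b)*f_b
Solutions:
 f(b) = C1 + Integral(b/cos(b), b)


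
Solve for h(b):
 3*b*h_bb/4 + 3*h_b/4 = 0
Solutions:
 h(b) = C1 + C2*log(b)


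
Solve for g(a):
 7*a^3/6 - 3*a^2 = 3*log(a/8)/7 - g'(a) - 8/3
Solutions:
 g(a) = C1 - 7*a^4/24 + a^3 + 3*a*log(a)/7 - 65*a/21 - 9*a*log(2)/7


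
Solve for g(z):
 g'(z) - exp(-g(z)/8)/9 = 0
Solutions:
 g(z) = 8*log(C1 + z/72)


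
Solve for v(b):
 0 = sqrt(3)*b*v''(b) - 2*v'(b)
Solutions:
 v(b) = C1 + C2*b^(1 + 2*sqrt(3)/3)


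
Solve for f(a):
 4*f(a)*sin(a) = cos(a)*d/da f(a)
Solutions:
 f(a) = C1/cos(a)^4


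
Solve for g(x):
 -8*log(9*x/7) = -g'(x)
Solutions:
 g(x) = C1 + 8*x*log(x) - 8*x + x*log(43046721/5764801)


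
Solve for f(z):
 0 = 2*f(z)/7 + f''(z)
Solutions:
 f(z) = C1*sin(sqrt(14)*z/7) + C2*cos(sqrt(14)*z/7)


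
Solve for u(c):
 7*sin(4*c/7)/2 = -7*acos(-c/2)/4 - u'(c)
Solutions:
 u(c) = C1 - 7*c*acos(-c/2)/4 - 7*sqrt(4 - c^2)/4 + 49*cos(4*c/7)/8


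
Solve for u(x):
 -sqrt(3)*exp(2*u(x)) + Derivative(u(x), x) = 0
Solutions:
 u(x) = log(-sqrt(-1/(C1 + sqrt(3)*x))) - log(2)/2
 u(x) = log(-1/(C1 + sqrt(3)*x))/2 - log(2)/2


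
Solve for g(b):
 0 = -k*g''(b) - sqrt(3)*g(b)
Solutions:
 g(b) = C1*exp(-3^(1/4)*b*sqrt(-1/k)) + C2*exp(3^(1/4)*b*sqrt(-1/k))


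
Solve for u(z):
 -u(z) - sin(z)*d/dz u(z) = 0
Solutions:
 u(z) = C1*sqrt(cos(z) + 1)/sqrt(cos(z) - 1)


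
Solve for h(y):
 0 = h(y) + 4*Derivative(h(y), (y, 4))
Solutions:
 h(y) = (C1*sin(y/2) + C2*cos(y/2))*exp(-y/2) + (C3*sin(y/2) + C4*cos(y/2))*exp(y/2)


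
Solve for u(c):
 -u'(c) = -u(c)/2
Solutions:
 u(c) = C1*exp(c/2)


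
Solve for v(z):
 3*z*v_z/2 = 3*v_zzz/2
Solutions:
 v(z) = C1 + Integral(C2*airyai(z) + C3*airybi(z), z)


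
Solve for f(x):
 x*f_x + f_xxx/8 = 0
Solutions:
 f(x) = C1 + Integral(C2*airyai(-2*x) + C3*airybi(-2*x), x)


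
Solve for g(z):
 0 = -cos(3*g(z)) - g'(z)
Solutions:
 g(z) = -asin((C1 + exp(6*z))/(C1 - exp(6*z)))/3 + pi/3
 g(z) = asin((C1 + exp(6*z))/(C1 - exp(6*z)))/3


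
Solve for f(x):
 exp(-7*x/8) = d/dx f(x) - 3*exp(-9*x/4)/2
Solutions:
 f(x) = C1 - 2*exp(-9*x/4)/3 - 8*exp(-7*x/8)/7


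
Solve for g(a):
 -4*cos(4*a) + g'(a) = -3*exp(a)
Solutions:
 g(a) = C1 - 3*exp(a) + sin(4*a)


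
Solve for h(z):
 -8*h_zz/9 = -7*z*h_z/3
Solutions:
 h(z) = C1 + C2*erfi(sqrt(21)*z/4)


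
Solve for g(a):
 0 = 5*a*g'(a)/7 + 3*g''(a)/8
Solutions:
 g(a) = C1 + C2*erf(2*sqrt(105)*a/21)


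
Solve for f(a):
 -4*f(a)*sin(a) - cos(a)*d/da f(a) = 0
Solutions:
 f(a) = C1*cos(a)^4


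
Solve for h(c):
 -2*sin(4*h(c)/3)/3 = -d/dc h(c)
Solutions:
 -2*c/3 + 3*log(cos(4*h(c)/3) - 1)/8 - 3*log(cos(4*h(c)/3) + 1)/8 = C1


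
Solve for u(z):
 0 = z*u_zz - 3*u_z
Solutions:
 u(z) = C1 + C2*z^4


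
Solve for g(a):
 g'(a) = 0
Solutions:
 g(a) = C1


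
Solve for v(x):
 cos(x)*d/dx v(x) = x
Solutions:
 v(x) = C1 + Integral(x/cos(x), x)


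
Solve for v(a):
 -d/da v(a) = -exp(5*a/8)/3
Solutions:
 v(a) = C1 + 8*exp(5*a/8)/15


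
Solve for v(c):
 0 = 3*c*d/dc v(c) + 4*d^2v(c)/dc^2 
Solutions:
 v(c) = C1 + C2*erf(sqrt(6)*c/4)


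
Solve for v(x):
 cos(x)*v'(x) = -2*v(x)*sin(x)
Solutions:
 v(x) = C1*cos(x)^2


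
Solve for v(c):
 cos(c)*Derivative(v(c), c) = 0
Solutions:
 v(c) = C1


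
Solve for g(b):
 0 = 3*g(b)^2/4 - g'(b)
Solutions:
 g(b) = -4/(C1 + 3*b)


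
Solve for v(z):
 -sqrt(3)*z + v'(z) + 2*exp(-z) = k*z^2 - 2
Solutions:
 v(z) = C1 + k*z^3/3 + sqrt(3)*z^2/2 - 2*z + 2*exp(-z)


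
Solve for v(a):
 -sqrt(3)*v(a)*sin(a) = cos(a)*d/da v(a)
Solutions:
 v(a) = C1*cos(a)^(sqrt(3))


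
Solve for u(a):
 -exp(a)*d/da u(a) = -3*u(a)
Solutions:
 u(a) = C1*exp(-3*exp(-a))


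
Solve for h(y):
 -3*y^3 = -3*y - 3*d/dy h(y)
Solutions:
 h(y) = C1 + y^4/4 - y^2/2


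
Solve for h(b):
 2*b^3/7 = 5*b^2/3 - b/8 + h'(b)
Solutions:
 h(b) = C1 + b^4/14 - 5*b^3/9 + b^2/16


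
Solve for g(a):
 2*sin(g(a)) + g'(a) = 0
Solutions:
 g(a) = -acos((-C1 - exp(4*a))/(C1 - exp(4*a))) + 2*pi
 g(a) = acos((-C1 - exp(4*a))/(C1 - exp(4*a)))


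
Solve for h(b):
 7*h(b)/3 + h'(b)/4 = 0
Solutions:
 h(b) = C1*exp(-28*b/3)


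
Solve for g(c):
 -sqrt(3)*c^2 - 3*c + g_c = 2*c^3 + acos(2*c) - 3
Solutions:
 g(c) = C1 + c^4/2 + sqrt(3)*c^3/3 + 3*c^2/2 + c*acos(2*c) - 3*c - sqrt(1 - 4*c^2)/2


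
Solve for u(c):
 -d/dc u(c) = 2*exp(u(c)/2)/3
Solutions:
 u(c) = 2*log(1/(C1 + 2*c)) + 2*log(6)


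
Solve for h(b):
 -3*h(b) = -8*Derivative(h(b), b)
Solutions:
 h(b) = C1*exp(3*b/8)


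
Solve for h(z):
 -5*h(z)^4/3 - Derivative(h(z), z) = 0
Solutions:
 h(z) = (-1 - sqrt(3)*I)*(1/(C1 + 5*z))^(1/3)/2
 h(z) = (-1 + sqrt(3)*I)*(1/(C1 + 5*z))^(1/3)/2
 h(z) = (1/(C1 + 5*z))^(1/3)


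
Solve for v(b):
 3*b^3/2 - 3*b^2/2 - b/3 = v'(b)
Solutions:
 v(b) = C1 + 3*b^4/8 - b^3/2 - b^2/6


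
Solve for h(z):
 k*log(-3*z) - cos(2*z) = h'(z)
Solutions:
 h(z) = C1 + k*z*(log(-z) - 1) + k*z*log(3) - sin(2*z)/2


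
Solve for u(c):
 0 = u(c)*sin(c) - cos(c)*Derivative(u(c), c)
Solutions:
 u(c) = C1/cos(c)


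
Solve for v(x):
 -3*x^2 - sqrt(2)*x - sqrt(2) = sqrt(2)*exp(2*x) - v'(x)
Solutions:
 v(x) = C1 + x^3 + sqrt(2)*x^2/2 + sqrt(2)*x + sqrt(2)*exp(2*x)/2


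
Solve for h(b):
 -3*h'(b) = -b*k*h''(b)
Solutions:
 h(b) = C1 + b^(((re(k) + 3)*re(k) + im(k)^2)/(re(k)^2 + im(k)^2))*(C2*sin(3*log(b)*Abs(im(k))/(re(k)^2 + im(k)^2)) + C3*cos(3*log(b)*im(k)/(re(k)^2 + im(k)^2)))


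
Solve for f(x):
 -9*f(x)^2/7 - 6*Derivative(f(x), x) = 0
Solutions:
 f(x) = 14/(C1 + 3*x)


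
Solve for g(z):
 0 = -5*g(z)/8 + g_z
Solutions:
 g(z) = C1*exp(5*z/8)


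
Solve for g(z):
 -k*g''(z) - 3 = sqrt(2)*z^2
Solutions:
 g(z) = C1 + C2*z - sqrt(2)*z^4/(12*k) - 3*z^2/(2*k)
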